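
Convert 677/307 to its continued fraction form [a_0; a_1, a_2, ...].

Run the Euclidean algorithm on 677 and 307; the successive quotients are the partial quotients a_0, a_1, ... (each step inverts the fractional part left over by the previous one):
  677 = 2*307 + 63, so a_0 = 2.
  307 = 4*63 + 55, so a_1 = 4.
  63 = 1*55 + 8, so a_2 = 1.
  55 = 6*8 + 7, so a_3 = 6.
  8 = 1*7 + 1, so a_4 = 1.
  7 = 7*1 + 0, so a_5 = 7.
The remainder reaches 0 after 6 divisions, so the expansion has 6 partial quotients, read off in order.

[2; 4, 1, 6, 1, 7]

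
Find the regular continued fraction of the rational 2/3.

Run the Euclidean algorithm on 2 and 3; the successive quotients are the partial quotients a_0, a_1, ... (each step inverts the fractional part left over by the previous one):
  2 = 0*3 + 2, so a_0 = 0.
  3 = 1*2 + 1, so a_1 = 1.
  2 = 2*1 + 0, so a_2 = 2.
The remainder reaches 0 after 3 divisions, so the expansion has 3 partial quotients, read off in order.

[0; 1, 2]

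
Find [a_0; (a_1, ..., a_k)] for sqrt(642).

Write x_i = (sqrt(642) + m_i)/d_i with (m_0, d_0) = (0, 1). a_0 = floor(sqrt(642)) = 25, since 25^2 = 625 <= 642 < 676 = 26^2.
Iterate m_{i+1} = d_i*a_i - m_i, d_{i+1} = (642 - m_{i+1}^2)/d_i, a_{i+1} = floor((a_0 + m_{i+1})/d_{i+1}):
  m_1 = 1*25 - 0 = 25, d_1 = (642 - 25^2)/1 = 17/1 = 17, a_1 = floor((25 + 25)/17) = 2.
  m_2 = 17*2 - 25 = 9, d_2 = (642 - 9^2)/17 = 561/17 = 33, a_2 = floor((25 + 9)/33) = 1.
  m_3 = 33*1 - 9 = 24, d_3 = (642 - 24^2)/33 = 66/33 = 2, a_3 = floor((25 + 24)/2) = 24.
  m_4 = 2*24 - 24 = 24, d_4 = (642 - 24^2)/2 = 66/2 = 33, a_4 = floor((25 + 24)/33) = 1.
  m_5 = 33*1 - 24 = 9, d_5 = (642 - 9^2)/33 = 561/33 = 17, a_5 = floor((25 + 9)/17) = 2.
  m_6 = 17*2 - 9 = 25, d_6 = (642 - 25^2)/17 = 17/17 = 1, a_6 = floor((25 + 25)/1) = 50.
  m_7 = 1*50 - 25 = 25, d_7 = (642 - 25^2)/1 = 17/1 = 17: (m_7, d_7) = (m_1, d_1) = (25, 17), so from here the quotients repeat a_1, ..., a_6; the period length is 6.
Hence the expansion of sqrt(642) is a_0 = 25 followed by the repeating block 2, 1, 24, 1, 2, 50 (period 6).

[25; (2, 1, 24, 1, 2, 50)]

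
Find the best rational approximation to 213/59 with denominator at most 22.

Expand x = 213/59 as a continued fraction with the Euclidean algorithm:
  213 = 3*59 + 36, so a_0 = 3.
  59 = 1*36 + 23, so a_1 = 1.
  36 = 1*23 + 13, so a_2 = 1.
  23 = 1*13 + 10, so a_3 = 1.
  13 = 1*10 + 3, so a_4 = 1.
  10 = 3*3 + 1, so a_5 = 3.
  3 = 3*1 + 0, so a_6 = 3.
so x = [3; 1, 1, 1, 1, 3, 3].
Convergents (p_i = a_i*p_{i-1} + p_{i-2}, q_i = a_i*q_{i-1} + q_{i-2} with p_{-2}=0, p_{-1}=1, q_{-2}=1, q_{-1}=0), until the denominator exceeds 22:
  i=0: a_0=3, p_0 = 3*1 + 0 = 3, q_0 = 3*0 + 1 = 1.
  i=1: a_1=1, p_1 = 1*3 + 1 = 4, q_1 = 1*1 + 0 = 1.
  i=2: a_2=1, p_2 = 1*4 + 3 = 7, q_2 = 1*1 + 1 = 2.
  i=3: a_3=1, p_3 = 1*7 + 4 = 11, q_3 = 1*2 + 1 = 3.
  i=4: a_4=1, p_4 = 1*11 + 7 = 18, q_4 = 1*3 + 2 = 5.
  i=5: a_5=3, p_5 = 3*18 + 11 = 65, q_5 = 3*5 + 3 = 18.
  i=6: a_6=3, p_6 = 3*65 + 18 = 213, q_6 = 3*18 + 5 = 59.
q_6 = 59 > 22, so the last convergent with denominator <= 22 is p_5/q_5 = 65/18.
The closest fraction with denominator <= 22 is either p_5/q_5 or the intermediate fraction (k*p_5 + p_4)/(k*q_5 + q_4) with the largest k >= 1 whose denominator stays <= 22; these approach x as k grows, and every other convergent or intermediate fraction in range is farther away.
Largest k: floor((22 - q_4)/q_5) = floor((22 - 5)/18) = 0.
Since k = 0, no intermediate fraction beyond p_5/q_5 has denominator <= 22, so the convergent 65/18 is the closest (its error is |213*18 - 65*59|/(59*18) = 1/1062).

65/18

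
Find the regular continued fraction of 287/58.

Run the Euclidean algorithm on 287 and 58; the successive quotients are the partial quotients a_0, a_1, ... (each step inverts the fractional part left over by the previous one):
  287 = 4*58 + 55, so a_0 = 4.
  58 = 1*55 + 3, so a_1 = 1.
  55 = 18*3 + 1, so a_2 = 18.
  3 = 3*1 + 0, so a_3 = 3.
The remainder reaches 0 after 4 divisions, so the expansion has 4 partial quotients, read off in order.

[4; 1, 18, 3]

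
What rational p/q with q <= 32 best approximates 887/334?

77/29

Expand x = 887/334 as a continued fraction with the Euclidean algorithm:
  887 = 2*334 + 219, so a_0 = 2.
  334 = 1*219 + 115, so a_1 = 1.
  219 = 1*115 + 104, so a_2 = 1.
  115 = 1*104 + 11, so a_3 = 1.
  104 = 9*11 + 5, so a_4 = 9.
  11 = 2*5 + 1, so a_5 = 2.
  5 = 5*1 + 0, so a_6 = 5.
so x = [2; 1, 1, 1, 9, 2, 5].
Convergents (p_i = a_i*p_{i-1} + p_{i-2}, q_i = a_i*q_{i-1} + q_{i-2} with p_{-2}=0, p_{-1}=1, q_{-2}=1, q_{-1}=0), until the denominator exceeds 32:
  i=0: a_0=2, p_0 = 2*1 + 0 = 2, q_0 = 2*0 + 1 = 1.
  i=1: a_1=1, p_1 = 1*2 + 1 = 3, q_1 = 1*1 + 0 = 1.
  i=2: a_2=1, p_2 = 1*3 + 2 = 5, q_2 = 1*1 + 1 = 2.
  i=3: a_3=1, p_3 = 1*5 + 3 = 8, q_3 = 1*2 + 1 = 3.
  i=4: a_4=9, p_4 = 9*8 + 5 = 77, q_4 = 9*3 + 2 = 29.
  i=5: a_5=2, p_5 = 2*77 + 8 = 162, q_5 = 2*29 + 3 = 61.
q_5 = 61 > 32, so the last convergent with denominator <= 32 is p_4/q_4 = 77/29.
The closest fraction with denominator <= 32 is either p_4/q_4 or the intermediate fraction (k*p_4 + p_3)/(k*q_4 + q_3) with the largest k >= 1 whose denominator stays <= 32; these approach x as k grows, and every other convergent or intermediate fraction in range is farther away.
Largest k: floor((32 - q_3)/q_4) = floor((32 - 3)/29) = 1.
That gives (1*77 + 8)/(1*29 + 3) = 85/32.
Compare the errors: |x - 77/29| = |887*29 - 77*334|/(334*29) = 5/9686, and |x - 85/32| = |887*32 - 85*334|/(334*32) = 6/10688.
Cross-multiplying, 5*10688 = 53440 < 58116 = 6*9686, so 5/9686 is smaller: the convergent 77/29 is closer to x than 85/32.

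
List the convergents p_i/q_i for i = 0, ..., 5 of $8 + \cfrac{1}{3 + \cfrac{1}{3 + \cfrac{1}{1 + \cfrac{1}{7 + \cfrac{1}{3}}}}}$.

8/1, 25/3, 83/10, 108/13, 839/101, 2625/316

Using the convergent recurrence p_i = a_i*p_{i-1} + p_{i-2}, q_i = a_i*q_{i-1} + q_{i-2} with p_{-2}=0, p_{-1}=1, q_{-2}=1, q_{-1}=0:
  i=0: a_0=8, p_0 = 8*1 + 0 = 8, q_0 = 8*0 + 1 = 1.
  i=1: a_1=3, p_1 = 3*8 + 1 = 25, q_1 = 3*1 + 0 = 3.
  i=2: a_2=3, p_2 = 3*25 + 8 = 83, q_2 = 3*3 + 1 = 10.
  i=3: a_3=1, p_3 = 1*83 + 25 = 108, q_3 = 1*10 + 3 = 13.
  i=4: a_4=7, p_4 = 7*108 + 83 = 839, q_4 = 7*13 + 10 = 101.
  i=5: a_5=3, p_5 = 3*839 + 108 = 2625, q_5 = 3*101 + 13 = 316.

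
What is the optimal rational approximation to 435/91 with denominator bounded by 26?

Expand x = 435/91 as a continued fraction with the Euclidean algorithm:
  435 = 4*91 + 71, so a_0 = 4.
  91 = 1*71 + 20, so a_1 = 1.
  71 = 3*20 + 11, so a_2 = 3.
  20 = 1*11 + 9, so a_3 = 1.
  11 = 1*9 + 2, so a_4 = 1.
  9 = 4*2 + 1, so a_5 = 4.
  2 = 2*1 + 0, so a_6 = 2.
so x = [4; 1, 3, 1, 1, 4, 2].
Convergents (p_i = a_i*p_{i-1} + p_{i-2}, q_i = a_i*q_{i-1} + q_{i-2} with p_{-2}=0, p_{-1}=1, q_{-2}=1, q_{-1}=0), until the denominator exceeds 26:
  i=0: a_0=4, p_0 = 4*1 + 0 = 4, q_0 = 4*0 + 1 = 1.
  i=1: a_1=1, p_1 = 1*4 + 1 = 5, q_1 = 1*1 + 0 = 1.
  i=2: a_2=3, p_2 = 3*5 + 4 = 19, q_2 = 3*1 + 1 = 4.
  i=3: a_3=1, p_3 = 1*19 + 5 = 24, q_3 = 1*4 + 1 = 5.
  i=4: a_4=1, p_4 = 1*24 + 19 = 43, q_4 = 1*5 + 4 = 9.
  i=5: a_5=4, p_5 = 4*43 + 24 = 196, q_5 = 4*9 + 5 = 41.
q_5 = 41 > 26, so the last convergent with denominator <= 26 is p_4/q_4 = 43/9.
The closest fraction with denominator <= 26 is either p_4/q_4 or the intermediate fraction (k*p_4 + p_3)/(k*q_4 + q_3) with the largest k >= 1 whose denominator stays <= 26; these approach x as k grows, and every other convergent or intermediate fraction in range is farther away.
Largest k: floor((26 - q_3)/q_4) = floor((26 - 5)/9) = 2.
That gives (2*43 + 24)/(2*9 + 5) = 110/23.
Compare the errors: |x - 43/9| = |435*9 - 43*91|/(91*9) = 2/819, and |x - 110/23| = |435*23 - 110*91|/(91*23) = 5/2093.
Cross-multiplying, 5*819 = 4095 < 4186 = 2*2093, so 5/2093 is smaller: the intermediate fraction 110/23 is closer to x than 43/9.

110/23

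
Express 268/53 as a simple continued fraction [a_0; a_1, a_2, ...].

Run the Euclidean algorithm on 268 and 53; the successive quotients are the partial quotients a_0, a_1, ... (each step inverts the fractional part left over by the previous one):
  268 = 5*53 + 3, so a_0 = 5.
  53 = 17*3 + 2, so a_1 = 17.
  3 = 1*2 + 1, so a_2 = 1.
  2 = 2*1 + 0, so a_3 = 2.
The remainder reaches 0 after 4 divisions, so the expansion has 4 partial quotients, read off in order.

[5; 17, 1, 2]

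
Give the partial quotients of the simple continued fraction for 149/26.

[5; 1, 2, 1, 2, 2]

Run the Euclidean algorithm on 149 and 26; the successive quotients are the partial quotients a_0, a_1, ... (each step inverts the fractional part left over by the previous one):
  149 = 5*26 + 19, so a_0 = 5.
  26 = 1*19 + 7, so a_1 = 1.
  19 = 2*7 + 5, so a_2 = 2.
  7 = 1*5 + 2, so a_3 = 1.
  5 = 2*2 + 1, so a_4 = 2.
  2 = 2*1 + 0, so a_5 = 2.
The remainder reaches 0 after 6 divisions, so the expansion has 6 partial quotients, read off in order.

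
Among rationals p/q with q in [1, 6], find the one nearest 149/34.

22/5

Expand x = 149/34 as a continued fraction with the Euclidean algorithm:
  149 = 4*34 + 13, so a_0 = 4.
  34 = 2*13 + 8, so a_1 = 2.
  13 = 1*8 + 5, so a_2 = 1.
  8 = 1*5 + 3, so a_3 = 1.
  5 = 1*3 + 2, so a_4 = 1.
  3 = 1*2 + 1, so a_5 = 1.
  2 = 2*1 + 0, so a_6 = 2.
so x = [4; 2, 1, 1, 1, 1, 2].
Convergents (p_i = a_i*p_{i-1} + p_{i-2}, q_i = a_i*q_{i-1} + q_{i-2} with p_{-2}=0, p_{-1}=1, q_{-2}=1, q_{-1}=0), until the denominator exceeds 6:
  i=0: a_0=4, p_0 = 4*1 + 0 = 4, q_0 = 4*0 + 1 = 1.
  i=1: a_1=2, p_1 = 2*4 + 1 = 9, q_1 = 2*1 + 0 = 2.
  i=2: a_2=1, p_2 = 1*9 + 4 = 13, q_2 = 1*2 + 1 = 3.
  i=3: a_3=1, p_3 = 1*13 + 9 = 22, q_3 = 1*3 + 2 = 5.
  i=4: a_4=1, p_4 = 1*22 + 13 = 35, q_4 = 1*5 + 3 = 8.
q_4 = 8 > 6, so the last convergent with denominator <= 6 is p_3/q_3 = 22/5.
The closest fraction with denominator <= 6 is either p_3/q_3 or the intermediate fraction (k*p_3 + p_2)/(k*q_3 + q_2) with the largest k >= 1 whose denominator stays <= 6; these approach x as k grows, and every other convergent or intermediate fraction in range is farther away.
Largest k: floor((6 - q_2)/q_3) = floor((6 - 3)/5) = 0.
Since k = 0, no intermediate fraction beyond p_3/q_3 has denominator <= 6, so the convergent 22/5 is the closest (its error is |149*5 - 22*34|/(34*5) = 3/170).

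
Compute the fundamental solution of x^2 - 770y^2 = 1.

(x, y) = (111, 4)

First expand sqrt(770) as a continued fraction. With x_i = (sqrt(770) + m_i)/d_i and (m_0, d_0) = (0, 1): a_0 = floor(sqrt(770)) = 27, since 27^2 = 729 <= 770 < 784 = 28^2.
Iterate m_{i+1} = d_i*a_i - m_i, d_{i+1} = (770 - m_{i+1}^2)/d_i, a_{i+1} = floor((a_0 + m_{i+1})/d_{i+1}):
  m_1 = 1*27 - 0 = 27, d_1 = (770 - 27^2)/1 = 41/1 = 41, a_1 = floor((27 + 27)/41) = 1.
  m_2 = 41*1 - 27 = 14, d_2 = (770 - 14^2)/41 = 574/41 = 14, a_2 = floor((27 + 14)/14) = 2.
  m_3 = 14*2 - 14 = 14, d_3 = (770 - 14^2)/14 = 574/14 = 41, a_3 = floor((27 + 14)/41) = 1.
  m_4 = 41*1 - 14 = 27, d_4 = (770 - 27^2)/41 = 41/41 = 1, a_4 = floor((27 + 27)/1) = 54.
  m_5 = 1*54 - 27 = 27, d_5 = (770 - 27^2)/1 = 41/1 = 41: (m_5, d_5) = (m_1, d_1) = (27, 41), so from here the quotients repeat a_1, ..., a_4; the period length is 4.
So sqrt(770) = [27; (1, 2, 1, 54)] with period length k = 4.
k is even, so the fundamental solution of x^2 - 770y^2 = 1 is (p_{k-1}, q_{k-1}) = (p_3, q_3); compute convergents through index 3.
Convergents (p_i = a_i*p_{i-1} + p_{i-2}, q_i = a_i*q_{i-1} + q_{i-2} with p_{-2}=0, p_{-1}=1, q_{-2}=1, q_{-1}=0):
  i=0: a_0=27, p_0 = 27*1 + 0 = 27, q_0 = 27*0 + 1 = 1.
  i=1: a_1=1, p_1 = 1*27 + 1 = 28, q_1 = 1*1 + 0 = 1.
  i=2: a_2=2, p_2 = 2*28 + 27 = 83, q_2 = 2*1 + 1 = 3.
  i=3: a_3=1, p_3 = 1*83 + 28 = 111, q_3 = 1*3 + 1 = 4.
Check: 111^2 - 770*4^2 = 12321 - 12320 = 1, so (x, y) = (111, 4) solves the equation, and by the theorem it is the least positive solution.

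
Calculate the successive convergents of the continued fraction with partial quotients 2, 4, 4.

2/1, 9/4, 38/17

Using the convergent recurrence p_i = a_i*p_{i-1} + p_{i-2}, q_i = a_i*q_{i-1} + q_{i-2} with p_{-2}=0, p_{-1}=1, q_{-2}=1, q_{-1}=0:
  i=0: a_0=2, p_0 = 2*1 + 0 = 2, q_0 = 2*0 + 1 = 1.
  i=1: a_1=4, p_1 = 4*2 + 1 = 9, q_1 = 4*1 + 0 = 4.
  i=2: a_2=4, p_2 = 4*9 + 2 = 38, q_2 = 4*4 + 1 = 17.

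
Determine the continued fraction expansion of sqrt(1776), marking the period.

[42; (7, 84)]

Write x_i = (sqrt(1776) + m_i)/d_i with (m_0, d_0) = (0, 1). a_0 = floor(sqrt(1776)) = 42, since 42^2 = 1764 <= 1776 < 1849 = 43^2.
Iterate m_{i+1} = d_i*a_i - m_i, d_{i+1} = (1776 - m_{i+1}^2)/d_i, a_{i+1} = floor((a_0 + m_{i+1})/d_{i+1}):
  m_1 = 1*42 - 0 = 42, d_1 = (1776 - 42^2)/1 = 12/1 = 12, a_1 = floor((42 + 42)/12) = 7.
  m_2 = 12*7 - 42 = 42, d_2 = (1776 - 42^2)/12 = 12/12 = 1, a_2 = floor((42 + 42)/1) = 84.
  m_3 = 1*84 - 42 = 42, d_3 = (1776 - 42^2)/1 = 12/1 = 12: (m_3, d_3) = (m_1, d_1) = (42, 12), so from here the quotients repeat a_1, a_2; the period length is 2.
Hence the expansion of sqrt(1776) is a_0 = 42 followed by the repeating block 7, 84 (period 2).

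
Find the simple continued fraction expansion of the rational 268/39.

[6; 1, 6, 1, 4]

Run the Euclidean algorithm on 268 and 39; the successive quotients are the partial quotients a_0, a_1, ... (each step inverts the fractional part left over by the previous one):
  268 = 6*39 + 34, so a_0 = 6.
  39 = 1*34 + 5, so a_1 = 1.
  34 = 6*5 + 4, so a_2 = 6.
  5 = 1*4 + 1, so a_3 = 1.
  4 = 4*1 + 0, so a_4 = 4.
The remainder reaches 0 after 5 divisions, so the expansion has 5 partial quotients, read off in order.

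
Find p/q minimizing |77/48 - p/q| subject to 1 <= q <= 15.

8/5

Expand x = 77/48 as a continued fraction with the Euclidean algorithm:
  77 = 1*48 + 29, so a_0 = 1.
  48 = 1*29 + 19, so a_1 = 1.
  29 = 1*19 + 10, so a_2 = 1.
  19 = 1*10 + 9, so a_3 = 1.
  10 = 1*9 + 1, so a_4 = 1.
  9 = 9*1 + 0, so a_5 = 9.
so x = [1; 1, 1, 1, 1, 9].
Convergents (p_i = a_i*p_{i-1} + p_{i-2}, q_i = a_i*q_{i-1} + q_{i-2} with p_{-2}=0, p_{-1}=1, q_{-2}=1, q_{-1}=0), until the denominator exceeds 15:
  i=0: a_0=1, p_0 = 1*1 + 0 = 1, q_0 = 1*0 + 1 = 1.
  i=1: a_1=1, p_1 = 1*1 + 1 = 2, q_1 = 1*1 + 0 = 1.
  i=2: a_2=1, p_2 = 1*2 + 1 = 3, q_2 = 1*1 + 1 = 2.
  i=3: a_3=1, p_3 = 1*3 + 2 = 5, q_3 = 1*2 + 1 = 3.
  i=4: a_4=1, p_4 = 1*5 + 3 = 8, q_4 = 1*3 + 2 = 5.
  i=5: a_5=9, p_5 = 9*8 + 5 = 77, q_5 = 9*5 + 3 = 48.
q_5 = 48 > 15, so the last convergent with denominator <= 15 is p_4/q_4 = 8/5.
The closest fraction with denominator <= 15 is either p_4/q_4 or the intermediate fraction (k*p_4 + p_3)/(k*q_4 + q_3) with the largest k >= 1 whose denominator stays <= 15; these approach x as k grows, and every other convergent or intermediate fraction in range is farther away.
Largest k: floor((15 - q_3)/q_4) = floor((15 - 3)/5) = 2.
That gives (2*8 + 5)/(2*5 + 3) = 21/13.
Compare the errors: |x - 8/5| = |77*5 - 8*48|/(48*5) = 1/240, and |x - 21/13| = |77*13 - 21*48|/(48*13) = 7/624.
Cross-multiplying, 1*624 = 624 < 1680 = 7*240, so 1/240 is smaller: the convergent 8/5 is closer to x than 21/13.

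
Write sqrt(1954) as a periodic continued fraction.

[44; (4, 1, 9, 44, 9, 1, 4, 88)]

Write x_i = (sqrt(1954) + m_i)/d_i with (m_0, d_0) = (0, 1). a_0 = floor(sqrt(1954)) = 44, since 44^2 = 1936 <= 1954 < 2025 = 45^2.
Iterate m_{i+1} = d_i*a_i - m_i, d_{i+1} = (1954 - m_{i+1}^2)/d_i, a_{i+1} = floor((a_0 + m_{i+1})/d_{i+1}):
  m_1 = 1*44 - 0 = 44, d_1 = (1954 - 44^2)/1 = 18/1 = 18, a_1 = floor((44 + 44)/18) = 4.
  m_2 = 18*4 - 44 = 28, d_2 = (1954 - 28^2)/18 = 1170/18 = 65, a_2 = floor((44 + 28)/65) = 1.
  m_3 = 65*1 - 28 = 37, d_3 = (1954 - 37^2)/65 = 585/65 = 9, a_3 = floor((44 + 37)/9) = 9.
  m_4 = 9*9 - 37 = 44, d_4 = (1954 - 44^2)/9 = 18/9 = 2, a_4 = floor((44 + 44)/2) = 44.
  m_5 = 2*44 - 44 = 44, d_5 = (1954 - 44^2)/2 = 18/2 = 9, a_5 = floor((44 + 44)/9) = 9.
  m_6 = 9*9 - 44 = 37, d_6 = (1954 - 37^2)/9 = 585/9 = 65, a_6 = floor((44 + 37)/65) = 1.
  m_7 = 65*1 - 37 = 28, d_7 = (1954 - 28^2)/65 = 1170/65 = 18, a_7 = floor((44 + 28)/18) = 4.
  m_8 = 18*4 - 28 = 44, d_8 = (1954 - 44^2)/18 = 18/18 = 1, a_8 = floor((44 + 44)/1) = 88.
  m_9 = 1*88 - 44 = 44, d_9 = (1954 - 44^2)/1 = 18/1 = 18: (m_9, d_9) = (m_1, d_1) = (44, 18), so from here the quotients repeat a_1, ..., a_8; the period length is 8.
Hence the expansion of sqrt(1954) is a_0 = 44 followed by the repeating block 4, 1, 9, 44, 9, 1, 4, 88 (period 8).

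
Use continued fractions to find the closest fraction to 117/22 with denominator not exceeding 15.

69/13

Expand x = 117/22 as a continued fraction with the Euclidean algorithm:
  117 = 5*22 + 7, so a_0 = 5.
  22 = 3*7 + 1, so a_1 = 3.
  7 = 7*1 + 0, so a_2 = 7.
so x = [5; 3, 7].
Convergents (p_i = a_i*p_{i-1} + p_{i-2}, q_i = a_i*q_{i-1} + q_{i-2} with p_{-2}=0, p_{-1}=1, q_{-2}=1, q_{-1}=0), until the denominator exceeds 15:
  i=0: a_0=5, p_0 = 5*1 + 0 = 5, q_0 = 5*0 + 1 = 1.
  i=1: a_1=3, p_1 = 3*5 + 1 = 16, q_1 = 3*1 + 0 = 3.
  i=2: a_2=7, p_2 = 7*16 + 5 = 117, q_2 = 7*3 + 1 = 22.
q_2 = 22 > 15, so the last convergent with denominator <= 15 is p_1/q_1 = 16/3.
The closest fraction with denominator <= 15 is either p_1/q_1 or the intermediate fraction (k*p_1 + p_0)/(k*q_1 + q_0) with the largest k >= 1 whose denominator stays <= 15; these approach x as k grows, and every other convergent or intermediate fraction in range is farther away.
Largest k: floor((15 - q_0)/q_1) = floor((15 - 1)/3) = 4.
That gives (4*16 + 5)/(4*3 + 1) = 69/13.
Compare the errors: |x - 16/3| = |117*3 - 16*22|/(22*3) = 1/66, and |x - 69/13| = |117*13 - 69*22|/(22*13) = 3/286.
Cross-multiplying, 3*66 = 198 < 286 = 1*286, so 3/286 is smaller: the intermediate fraction 69/13 is closer to x than 16/3.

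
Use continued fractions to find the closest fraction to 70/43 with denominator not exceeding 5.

Expand x = 70/43 as a continued fraction with the Euclidean algorithm:
  70 = 1*43 + 27, so a_0 = 1.
  43 = 1*27 + 16, so a_1 = 1.
  27 = 1*16 + 11, so a_2 = 1.
  16 = 1*11 + 5, so a_3 = 1.
  11 = 2*5 + 1, so a_4 = 2.
  5 = 5*1 + 0, so a_5 = 5.
so x = [1; 1, 1, 1, 2, 5].
Convergents (p_i = a_i*p_{i-1} + p_{i-2}, q_i = a_i*q_{i-1} + q_{i-2} with p_{-2}=0, p_{-1}=1, q_{-2}=1, q_{-1}=0), until the denominator exceeds 5:
  i=0: a_0=1, p_0 = 1*1 + 0 = 1, q_0 = 1*0 + 1 = 1.
  i=1: a_1=1, p_1 = 1*1 + 1 = 2, q_1 = 1*1 + 0 = 1.
  i=2: a_2=1, p_2 = 1*2 + 1 = 3, q_2 = 1*1 + 1 = 2.
  i=3: a_3=1, p_3 = 1*3 + 2 = 5, q_3 = 1*2 + 1 = 3.
  i=4: a_4=2, p_4 = 2*5 + 3 = 13, q_4 = 2*3 + 2 = 8.
q_4 = 8 > 5, so the last convergent with denominator <= 5 is p_3/q_3 = 5/3.
The closest fraction with denominator <= 5 is either p_3/q_3 or the intermediate fraction (k*p_3 + p_2)/(k*q_3 + q_2) with the largest k >= 1 whose denominator stays <= 5; these approach x as k grows, and every other convergent or intermediate fraction in range is farther away.
Largest k: floor((5 - q_2)/q_3) = floor((5 - 2)/3) = 1.
That gives (1*5 + 3)/(1*3 + 2) = 8/5.
Compare the errors: |x - 5/3| = |70*3 - 5*43|/(43*3) = 5/129, and |x - 8/5| = |70*5 - 8*43|/(43*5) = 6/215.
Cross-multiplying, 6*129 = 774 < 1075 = 5*215, so 6/215 is smaller: the intermediate fraction 8/5 is closer to x than 5/3.

8/5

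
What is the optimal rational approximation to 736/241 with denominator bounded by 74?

Expand x = 736/241 as a continued fraction with the Euclidean algorithm:
  736 = 3*241 + 13, so a_0 = 3.
  241 = 18*13 + 7, so a_1 = 18.
  13 = 1*7 + 6, so a_2 = 1.
  7 = 1*6 + 1, so a_3 = 1.
  6 = 6*1 + 0, so a_4 = 6.
so x = [3; 18, 1, 1, 6].
Convergents (p_i = a_i*p_{i-1} + p_{i-2}, q_i = a_i*q_{i-1} + q_{i-2} with p_{-2}=0, p_{-1}=1, q_{-2}=1, q_{-1}=0), until the denominator exceeds 74:
  i=0: a_0=3, p_0 = 3*1 + 0 = 3, q_0 = 3*0 + 1 = 1.
  i=1: a_1=18, p_1 = 18*3 + 1 = 55, q_1 = 18*1 + 0 = 18.
  i=2: a_2=1, p_2 = 1*55 + 3 = 58, q_2 = 1*18 + 1 = 19.
  i=3: a_3=1, p_3 = 1*58 + 55 = 113, q_3 = 1*19 + 18 = 37.
  i=4: a_4=6, p_4 = 6*113 + 58 = 736, q_4 = 6*37 + 19 = 241.
q_4 = 241 > 74, so the last convergent with denominator <= 74 is p_3/q_3 = 113/37.
The closest fraction with denominator <= 74 is either p_3/q_3 or the intermediate fraction (k*p_3 + p_2)/(k*q_3 + q_2) with the largest k >= 1 whose denominator stays <= 74; these approach x as k grows, and every other convergent or intermediate fraction in range is farther away.
Largest k: floor((74 - q_2)/q_3) = floor((74 - 19)/37) = 1.
That gives (1*113 + 58)/(1*37 + 19) = 171/56.
Compare the errors: |x - 113/37| = |736*37 - 113*241|/(241*37) = 1/8917, and |x - 171/56| = |736*56 - 171*241|/(241*56) = 5/13496.
Cross-multiplying, 1*13496 = 13496 < 44585 = 5*8917, so 1/8917 is smaller: the convergent 113/37 is closer to x than 171/56.

113/37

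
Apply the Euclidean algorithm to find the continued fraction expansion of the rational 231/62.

[3; 1, 2, 1, 1, 1, 5]

Run the Euclidean algorithm on 231 and 62; the successive quotients are the partial quotients a_0, a_1, ... (each step inverts the fractional part left over by the previous one):
  231 = 3*62 + 45, so a_0 = 3.
  62 = 1*45 + 17, so a_1 = 1.
  45 = 2*17 + 11, so a_2 = 2.
  17 = 1*11 + 6, so a_3 = 1.
  11 = 1*6 + 5, so a_4 = 1.
  6 = 1*5 + 1, so a_5 = 1.
  5 = 5*1 + 0, so a_6 = 5.
The remainder reaches 0 after 7 divisions, so the expansion has 7 partial quotients, read off in order.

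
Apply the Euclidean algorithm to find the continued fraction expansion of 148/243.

[0; 1, 1, 1, 1, 3, 1, 4, 2]

Run the Euclidean algorithm on 148 and 243; the successive quotients are the partial quotients a_0, a_1, ... (each step inverts the fractional part left over by the previous one):
  148 = 0*243 + 148, so a_0 = 0.
  243 = 1*148 + 95, so a_1 = 1.
  148 = 1*95 + 53, so a_2 = 1.
  95 = 1*53 + 42, so a_3 = 1.
  53 = 1*42 + 11, so a_4 = 1.
  42 = 3*11 + 9, so a_5 = 3.
  11 = 1*9 + 2, so a_6 = 1.
  9 = 4*2 + 1, so a_7 = 4.
  2 = 2*1 + 0, so a_8 = 2.
The remainder reaches 0 after 9 divisions, so the expansion has 9 partial quotients, read off in order.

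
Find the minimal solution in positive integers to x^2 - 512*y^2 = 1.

First expand sqrt(512) as a continued fraction. With x_i = (sqrt(512) + m_i)/d_i and (m_0, d_0) = (0, 1): a_0 = floor(sqrt(512)) = 22, since 22^2 = 484 <= 512 < 529 = 23^2.
Iterate m_{i+1} = d_i*a_i - m_i, d_{i+1} = (512 - m_{i+1}^2)/d_i, a_{i+1} = floor((a_0 + m_{i+1})/d_{i+1}):
  m_1 = 1*22 - 0 = 22, d_1 = (512 - 22^2)/1 = 28/1 = 28, a_1 = floor((22 + 22)/28) = 1.
  m_2 = 28*1 - 22 = 6, d_2 = (512 - 6^2)/28 = 476/28 = 17, a_2 = floor((22 + 6)/17) = 1.
  m_3 = 17*1 - 6 = 11, d_3 = (512 - 11^2)/17 = 391/17 = 23, a_3 = floor((22 + 11)/23) = 1.
  m_4 = 23*1 - 11 = 12, d_4 = (512 - 12^2)/23 = 368/23 = 16, a_4 = floor((22 + 12)/16) = 2.
  m_5 = 16*2 - 12 = 20, d_5 = (512 - 20^2)/16 = 112/16 = 7, a_5 = floor((22 + 20)/7) = 6.
  m_6 = 7*6 - 20 = 22, d_6 = (512 - 22^2)/7 = 28/7 = 4, a_6 = floor((22 + 22)/4) = 11.
  m_7 = 4*11 - 22 = 22, d_7 = (512 - 22^2)/4 = 28/4 = 7, a_7 = floor((22 + 22)/7) = 6.
  m_8 = 7*6 - 22 = 20, d_8 = (512 - 20^2)/7 = 112/7 = 16, a_8 = floor((22 + 20)/16) = 2.
  m_9 = 16*2 - 20 = 12, d_9 = (512 - 12^2)/16 = 368/16 = 23, a_9 = floor((22 + 12)/23) = 1.
  m_10 = 23*1 - 12 = 11, d_10 = (512 - 11^2)/23 = 391/23 = 17, a_10 = floor((22 + 11)/17) = 1.
  m_11 = 17*1 - 11 = 6, d_11 = (512 - 6^2)/17 = 476/17 = 28, a_11 = floor((22 + 6)/28) = 1.
  m_12 = 28*1 - 6 = 22, d_12 = (512 - 22^2)/28 = 28/28 = 1, a_12 = floor((22 + 22)/1) = 44.
  m_13 = 1*44 - 22 = 22, d_13 = (512 - 22^2)/1 = 28/1 = 28: (m_13, d_13) = (m_1, d_1) = (22, 28), so from here the quotients repeat a_1, ..., a_12; the period length is 12.
So sqrt(512) = [22; (1, 1, 1, 2, 6, 11, 6, 2, 1, 1, 1, 44)] with period length k = 12.
k is even, so the fundamental solution of x^2 - 512y^2 = 1 is (p_{k-1}, q_{k-1}) = (p_11, q_11); compute convergents through index 11.
Convergents (p_i = a_i*p_{i-1} + p_{i-2}, q_i = a_i*q_{i-1} + q_{i-2} with p_{-2}=0, p_{-1}=1, q_{-2}=1, q_{-1}=0):
  i=0: a_0=22, p_0 = 22*1 + 0 = 22, q_0 = 22*0 + 1 = 1.
  i=1: a_1=1, p_1 = 1*22 + 1 = 23, q_1 = 1*1 + 0 = 1.
  i=2: a_2=1, p_2 = 1*23 + 22 = 45, q_2 = 1*1 + 1 = 2.
  i=3: a_3=1, p_3 = 1*45 + 23 = 68, q_3 = 1*2 + 1 = 3.
  i=4: a_4=2, p_4 = 2*68 + 45 = 181, q_4 = 2*3 + 2 = 8.
  i=5: a_5=6, p_5 = 6*181 + 68 = 1154, q_5 = 6*8 + 3 = 51.
  i=6: a_6=11, p_6 = 11*1154 + 181 = 12875, q_6 = 11*51 + 8 = 569.
  i=7: a_7=6, p_7 = 6*12875 + 1154 = 78404, q_7 = 6*569 + 51 = 3465.
  i=8: a_8=2, p_8 = 2*78404 + 12875 = 169683, q_8 = 2*3465 + 569 = 7499.
  i=9: a_9=1, p_9 = 1*169683 + 78404 = 248087, q_9 = 1*7499 + 3465 = 10964.
  i=10: a_10=1, p_10 = 1*248087 + 169683 = 417770, q_10 = 1*10964 + 7499 = 18463.
  i=11: a_11=1, p_11 = 1*417770 + 248087 = 665857, q_11 = 1*18463 + 10964 = 29427.
Check: 665857^2 - 512*29427^2 = 443365544449 - 443365544448 = 1, so (x, y) = (665857, 29427) solves the equation, and by the theorem it is the least positive solution.

(x, y) = (665857, 29427)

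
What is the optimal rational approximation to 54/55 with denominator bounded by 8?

Expand x = 54/55 as a continued fraction with the Euclidean algorithm:
  54 = 0*55 + 54, so a_0 = 0.
  55 = 1*54 + 1, so a_1 = 1.
  54 = 54*1 + 0, so a_2 = 54.
so x = [0; 1, 54].
Convergents (p_i = a_i*p_{i-1} + p_{i-2}, q_i = a_i*q_{i-1} + q_{i-2} with p_{-2}=0, p_{-1}=1, q_{-2}=1, q_{-1}=0), until the denominator exceeds 8:
  i=0: a_0=0, p_0 = 0*1 + 0 = 0, q_0 = 0*0 + 1 = 1.
  i=1: a_1=1, p_1 = 1*0 + 1 = 1, q_1 = 1*1 + 0 = 1.
  i=2: a_2=54, p_2 = 54*1 + 0 = 54, q_2 = 54*1 + 1 = 55.
q_2 = 55 > 8, so the last convergent with denominator <= 8 is p_1/q_1 = 1/1.
The closest fraction with denominator <= 8 is either p_1/q_1 or the intermediate fraction (k*p_1 + p_0)/(k*q_1 + q_0) with the largest k >= 1 whose denominator stays <= 8; these approach x as k grows, and every other convergent or intermediate fraction in range is farther away.
Largest k: floor((8 - q_0)/q_1) = floor((8 - 1)/1) = 7.
That gives (7*1 + 0)/(7*1 + 1) = 7/8.
Compare the errors: |x - 1/1| = |54*1 - 1*55|/(55*1) = 1/55, and |x - 7/8| = |54*8 - 7*55|/(55*8) = 47/440.
Cross-multiplying, 1*440 = 440 < 2585 = 47*55, so 1/55 is smaller: the convergent 1/1 is closer to x than 7/8.

1/1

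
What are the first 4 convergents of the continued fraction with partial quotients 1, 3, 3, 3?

Using the convergent recurrence p_i = a_i*p_{i-1} + p_{i-2}, q_i = a_i*q_{i-1} + q_{i-2} with p_{-2}=0, p_{-1}=1, q_{-2}=1, q_{-1}=0:
  i=0: a_0=1, p_0 = 1*1 + 0 = 1, q_0 = 1*0 + 1 = 1.
  i=1: a_1=3, p_1 = 3*1 + 1 = 4, q_1 = 3*1 + 0 = 3.
  i=2: a_2=3, p_2 = 3*4 + 1 = 13, q_2 = 3*3 + 1 = 10.
  i=3: a_3=3, p_3 = 3*13 + 4 = 43, q_3 = 3*10 + 3 = 33.

1/1, 4/3, 13/10, 43/33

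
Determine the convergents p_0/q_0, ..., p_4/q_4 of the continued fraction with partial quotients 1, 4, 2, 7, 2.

Using the convergent recurrence p_i = a_i*p_{i-1} + p_{i-2}, q_i = a_i*q_{i-1} + q_{i-2} with p_{-2}=0, p_{-1}=1, q_{-2}=1, q_{-1}=0:
  i=0: a_0=1, p_0 = 1*1 + 0 = 1, q_0 = 1*0 + 1 = 1.
  i=1: a_1=4, p_1 = 4*1 + 1 = 5, q_1 = 4*1 + 0 = 4.
  i=2: a_2=2, p_2 = 2*5 + 1 = 11, q_2 = 2*4 + 1 = 9.
  i=3: a_3=7, p_3 = 7*11 + 5 = 82, q_3 = 7*9 + 4 = 67.
  i=4: a_4=2, p_4 = 2*82 + 11 = 175, q_4 = 2*67 + 9 = 143.

1/1, 5/4, 11/9, 82/67, 175/143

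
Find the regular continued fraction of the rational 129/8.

Run the Euclidean algorithm on 129 and 8; the successive quotients are the partial quotients a_0, a_1, ... (each step inverts the fractional part left over by the previous one):
  129 = 16*8 + 1, so a_0 = 16.
  8 = 8*1 + 0, so a_1 = 8.
The remainder reaches 0 after 2 divisions, so the expansion has 2 partial quotients, read off in order.

[16; 8]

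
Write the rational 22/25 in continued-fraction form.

[0; 1, 7, 3]

Run the Euclidean algorithm on 22 and 25; the successive quotients are the partial quotients a_0, a_1, ... (each step inverts the fractional part left over by the previous one):
  22 = 0*25 + 22, so a_0 = 0.
  25 = 1*22 + 3, so a_1 = 1.
  22 = 7*3 + 1, so a_2 = 7.
  3 = 3*1 + 0, so a_3 = 3.
The remainder reaches 0 after 4 divisions, so the expansion has 4 partial quotients, read off in order.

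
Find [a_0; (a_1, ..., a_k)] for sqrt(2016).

[44; (1, 8, 1, 88)]

Write x_i = (sqrt(2016) + m_i)/d_i with (m_0, d_0) = (0, 1). a_0 = floor(sqrt(2016)) = 44, since 44^2 = 1936 <= 2016 < 2025 = 45^2.
Iterate m_{i+1} = d_i*a_i - m_i, d_{i+1} = (2016 - m_{i+1}^2)/d_i, a_{i+1} = floor((a_0 + m_{i+1})/d_{i+1}):
  m_1 = 1*44 - 0 = 44, d_1 = (2016 - 44^2)/1 = 80/1 = 80, a_1 = floor((44 + 44)/80) = 1.
  m_2 = 80*1 - 44 = 36, d_2 = (2016 - 36^2)/80 = 720/80 = 9, a_2 = floor((44 + 36)/9) = 8.
  m_3 = 9*8 - 36 = 36, d_3 = (2016 - 36^2)/9 = 720/9 = 80, a_3 = floor((44 + 36)/80) = 1.
  m_4 = 80*1 - 36 = 44, d_4 = (2016 - 44^2)/80 = 80/80 = 1, a_4 = floor((44 + 44)/1) = 88.
  m_5 = 1*88 - 44 = 44, d_5 = (2016 - 44^2)/1 = 80/1 = 80: (m_5, d_5) = (m_1, d_1) = (44, 80), so from here the quotients repeat a_1, ..., a_4; the period length is 4.
Hence the expansion of sqrt(2016) is a_0 = 44 followed by the repeating block 1, 8, 1, 88 (period 4).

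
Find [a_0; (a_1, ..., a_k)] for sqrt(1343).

Write x_i = (sqrt(1343) + m_i)/d_i with (m_0, d_0) = (0, 1). a_0 = floor(sqrt(1343)) = 36, since 36^2 = 1296 <= 1343 < 1369 = 37^2.
Iterate m_{i+1} = d_i*a_i - m_i, d_{i+1} = (1343 - m_{i+1}^2)/d_i, a_{i+1} = floor((a_0 + m_{i+1})/d_{i+1}):
  m_1 = 1*36 - 0 = 36, d_1 = (1343 - 36^2)/1 = 47/1 = 47, a_1 = floor((36 + 36)/47) = 1.
  m_2 = 47*1 - 36 = 11, d_2 = (1343 - 11^2)/47 = 1222/47 = 26, a_2 = floor((36 + 11)/26) = 1.
  m_3 = 26*1 - 11 = 15, d_3 = (1343 - 15^2)/26 = 1118/26 = 43, a_3 = floor((36 + 15)/43) = 1.
  m_4 = 43*1 - 15 = 28, d_4 = (1343 - 28^2)/43 = 559/43 = 13, a_4 = floor((36 + 28)/13) = 4.
  m_5 = 13*4 - 28 = 24, d_5 = (1343 - 24^2)/13 = 767/13 = 59, a_5 = floor((36 + 24)/59) = 1.
  m_6 = 59*1 - 24 = 35, d_6 = (1343 - 35^2)/59 = 118/59 = 2, a_6 = floor((36 + 35)/2) = 35.
  m_7 = 2*35 - 35 = 35, d_7 = (1343 - 35^2)/2 = 118/2 = 59, a_7 = floor((36 + 35)/59) = 1.
  m_8 = 59*1 - 35 = 24, d_8 = (1343 - 24^2)/59 = 767/59 = 13, a_8 = floor((36 + 24)/13) = 4.
  m_9 = 13*4 - 24 = 28, d_9 = (1343 - 28^2)/13 = 559/13 = 43, a_9 = floor((36 + 28)/43) = 1.
  m_10 = 43*1 - 28 = 15, d_10 = (1343 - 15^2)/43 = 1118/43 = 26, a_10 = floor((36 + 15)/26) = 1.
  m_11 = 26*1 - 15 = 11, d_11 = (1343 - 11^2)/26 = 1222/26 = 47, a_11 = floor((36 + 11)/47) = 1.
  m_12 = 47*1 - 11 = 36, d_12 = (1343 - 36^2)/47 = 47/47 = 1, a_12 = floor((36 + 36)/1) = 72.
  m_13 = 1*72 - 36 = 36, d_13 = (1343 - 36^2)/1 = 47/1 = 47: (m_13, d_13) = (m_1, d_1) = (36, 47), so from here the quotients repeat a_1, ..., a_12; the period length is 12.
Hence the expansion of sqrt(1343) is a_0 = 36 followed by the repeating block 1, 1, 1, 4, 1, 35, 1, 4, 1, 1, 1, 72 (period 12).

[36; (1, 1, 1, 4, 1, 35, 1, 4, 1, 1, 1, 72)]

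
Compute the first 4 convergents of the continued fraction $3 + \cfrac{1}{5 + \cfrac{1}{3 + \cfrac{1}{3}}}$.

Using the convergent recurrence p_i = a_i*p_{i-1} + p_{i-2}, q_i = a_i*q_{i-1} + q_{i-2} with p_{-2}=0, p_{-1}=1, q_{-2}=1, q_{-1}=0:
  i=0: a_0=3, p_0 = 3*1 + 0 = 3, q_0 = 3*0 + 1 = 1.
  i=1: a_1=5, p_1 = 5*3 + 1 = 16, q_1 = 5*1 + 0 = 5.
  i=2: a_2=3, p_2 = 3*16 + 3 = 51, q_2 = 3*5 + 1 = 16.
  i=3: a_3=3, p_3 = 3*51 + 16 = 169, q_3 = 3*16 + 5 = 53.

3/1, 16/5, 51/16, 169/53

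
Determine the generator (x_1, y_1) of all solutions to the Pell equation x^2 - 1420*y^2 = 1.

(x, y) = (954809, 25338)

First expand sqrt(1420) as a continued fraction. With x_i = (sqrt(1420) + m_i)/d_i and (m_0, d_0) = (0, 1): a_0 = floor(sqrt(1420)) = 37, since 37^2 = 1369 <= 1420 < 1444 = 38^2.
Iterate m_{i+1} = d_i*a_i - m_i, d_{i+1} = (1420 - m_{i+1}^2)/d_i, a_{i+1} = floor((a_0 + m_{i+1})/d_{i+1}):
  m_1 = 1*37 - 0 = 37, d_1 = (1420 - 37^2)/1 = 51/1 = 51, a_1 = floor((37 + 37)/51) = 1.
  m_2 = 51*1 - 37 = 14, d_2 = (1420 - 14^2)/51 = 1224/51 = 24, a_2 = floor((37 + 14)/24) = 2.
  m_3 = 24*2 - 14 = 34, d_3 = (1420 - 34^2)/24 = 264/24 = 11, a_3 = floor((37 + 34)/11) = 6.
  m_4 = 11*6 - 34 = 32, d_4 = (1420 - 32^2)/11 = 396/11 = 36, a_4 = floor((37 + 32)/36) = 1.
  m_5 = 36*1 - 32 = 4, d_5 = (1420 - 4^2)/36 = 1404/36 = 39, a_5 = floor((37 + 4)/39) = 1.
  m_6 = 39*1 - 4 = 35, d_6 = (1420 - 35^2)/39 = 195/39 = 5, a_6 = floor((37 + 35)/5) = 14.
  m_7 = 5*14 - 35 = 35, d_7 = (1420 - 35^2)/5 = 195/5 = 39, a_7 = floor((37 + 35)/39) = 1.
  m_8 = 39*1 - 35 = 4, d_8 = (1420 - 4^2)/39 = 1404/39 = 36, a_8 = floor((37 + 4)/36) = 1.
  m_9 = 36*1 - 4 = 32, d_9 = (1420 - 32^2)/36 = 396/36 = 11, a_9 = floor((37 + 32)/11) = 6.
  m_10 = 11*6 - 32 = 34, d_10 = (1420 - 34^2)/11 = 264/11 = 24, a_10 = floor((37 + 34)/24) = 2.
  m_11 = 24*2 - 34 = 14, d_11 = (1420 - 14^2)/24 = 1224/24 = 51, a_11 = floor((37 + 14)/51) = 1.
  m_12 = 51*1 - 14 = 37, d_12 = (1420 - 37^2)/51 = 51/51 = 1, a_12 = floor((37 + 37)/1) = 74.
  m_13 = 1*74 - 37 = 37, d_13 = (1420 - 37^2)/1 = 51/1 = 51: (m_13, d_13) = (m_1, d_1) = (37, 51), so from here the quotients repeat a_1, ..., a_12; the period length is 12.
So sqrt(1420) = [37; (1, 2, 6, 1, 1, 14, 1, 1, 6, 2, 1, 74)] with period length k = 12.
k is even, so the fundamental solution of x^2 - 1420y^2 = 1 is (p_{k-1}, q_{k-1}) = (p_11, q_11); compute convergents through index 11.
Convergents (p_i = a_i*p_{i-1} + p_{i-2}, q_i = a_i*q_{i-1} + q_{i-2} with p_{-2}=0, p_{-1}=1, q_{-2}=1, q_{-1}=0):
  i=0: a_0=37, p_0 = 37*1 + 0 = 37, q_0 = 37*0 + 1 = 1.
  i=1: a_1=1, p_1 = 1*37 + 1 = 38, q_1 = 1*1 + 0 = 1.
  i=2: a_2=2, p_2 = 2*38 + 37 = 113, q_2 = 2*1 + 1 = 3.
  i=3: a_3=6, p_3 = 6*113 + 38 = 716, q_3 = 6*3 + 1 = 19.
  i=4: a_4=1, p_4 = 1*716 + 113 = 829, q_4 = 1*19 + 3 = 22.
  i=5: a_5=1, p_5 = 1*829 + 716 = 1545, q_5 = 1*22 + 19 = 41.
  i=6: a_6=14, p_6 = 14*1545 + 829 = 22459, q_6 = 14*41 + 22 = 596.
  i=7: a_7=1, p_7 = 1*22459 + 1545 = 24004, q_7 = 1*596 + 41 = 637.
  i=8: a_8=1, p_8 = 1*24004 + 22459 = 46463, q_8 = 1*637 + 596 = 1233.
  i=9: a_9=6, p_9 = 6*46463 + 24004 = 302782, q_9 = 6*1233 + 637 = 8035.
  i=10: a_10=2, p_10 = 2*302782 + 46463 = 652027, q_10 = 2*8035 + 1233 = 17303.
  i=11: a_11=1, p_11 = 1*652027 + 302782 = 954809, q_11 = 1*17303 + 8035 = 25338.
Check: 954809^2 - 1420*25338^2 = 911660226481 - 911660226480 = 1, so (x, y) = (954809, 25338) solves the equation, and by the theorem it is the least positive solution.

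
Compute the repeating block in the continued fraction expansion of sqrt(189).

[13; (1, 2, 1, 26)]

Write x_i = (sqrt(189) + m_i)/d_i with (m_0, d_0) = (0, 1). a_0 = floor(sqrt(189)) = 13, since 13^2 = 169 <= 189 < 196 = 14^2.
Iterate m_{i+1} = d_i*a_i - m_i, d_{i+1} = (189 - m_{i+1}^2)/d_i, a_{i+1} = floor((a_0 + m_{i+1})/d_{i+1}):
  m_1 = 1*13 - 0 = 13, d_1 = (189 - 13^2)/1 = 20/1 = 20, a_1 = floor((13 + 13)/20) = 1.
  m_2 = 20*1 - 13 = 7, d_2 = (189 - 7^2)/20 = 140/20 = 7, a_2 = floor((13 + 7)/7) = 2.
  m_3 = 7*2 - 7 = 7, d_3 = (189 - 7^2)/7 = 140/7 = 20, a_3 = floor((13 + 7)/20) = 1.
  m_4 = 20*1 - 7 = 13, d_4 = (189 - 13^2)/20 = 20/20 = 1, a_4 = floor((13 + 13)/1) = 26.
  m_5 = 1*26 - 13 = 13, d_5 = (189 - 13^2)/1 = 20/1 = 20: (m_5, d_5) = (m_1, d_1) = (13, 20), so from here the quotients repeat a_1, ..., a_4; the period length is 4.
Hence the expansion of sqrt(189) is a_0 = 13 followed by the repeating block 1, 2, 1, 26 (period 4).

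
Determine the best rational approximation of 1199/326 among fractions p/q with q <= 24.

81/22

Expand x = 1199/326 as a continued fraction with the Euclidean algorithm:
  1199 = 3*326 + 221, so a_0 = 3.
  326 = 1*221 + 105, so a_1 = 1.
  221 = 2*105 + 11, so a_2 = 2.
  105 = 9*11 + 6, so a_3 = 9.
  11 = 1*6 + 5, so a_4 = 1.
  6 = 1*5 + 1, so a_5 = 1.
  5 = 5*1 + 0, so a_6 = 5.
so x = [3; 1, 2, 9, 1, 1, 5].
Convergents (p_i = a_i*p_{i-1} + p_{i-2}, q_i = a_i*q_{i-1} + q_{i-2} with p_{-2}=0, p_{-1}=1, q_{-2}=1, q_{-1}=0), until the denominator exceeds 24:
  i=0: a_0=3, p_0 = 3*1 + 0 = 3, q_0 = 3*0 + 1 = 1.
  i=1: a_1=1, p_1 = 1*3 + 1 = 4, q_1 = 1*1 + 0 = 1.
  i=2: a_2=2, p_2 = 2*4 + 3 = 11, q_2 = 2*1 + 1 = 3.
  i=3: a_3=9, p_3 = 9*11 + 4 = 103, q_3 = 9*3 + 1 = 28.
q_3 = 28 > 24, so the last convergent with denominator <= 24 is p_2/q_2 = 11/3.
The closest fraction with denominator <= 24 is either p_2/q_2 or the intermediate fraction (k*p_2 + p_1)/(k*q_2 + q_1) with the largest k >= 1 whose denominator stays <= 24; these approach x as k grows, and every other convergent or intermediate fraction in range is farther away.
Largest k: floor((24 - q_1)/q_2) = floor((24 - 1)/3) = 7.
That gives (7*11 + 4)/(7*3 + 1) = 81/22.
Compare the errors: |x - 11/3| = |1199*3 - 11*326|/(326*3) = 11/978, and |x - 81/22| = |1199*22 - 81*326|/(326*22) = 28/7172.
Cross-multiplying, 28*978 = 27384 < 78892 = 11*7172, so 28/7172 is smaller: the intermediate fraction 81/22 is closer to x than 11/3.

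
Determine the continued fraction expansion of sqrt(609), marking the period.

Write x_i = (sqrt(609) + m_i)/d_i with (m_0, d_0) = (0, 1). a_0 = floor(sqrt(609)) = 24, since 24^2 = 576 <= 609 < 625 = 25^2.
Iterate m_{i+1} = d_i*a_i - m_i, d_{i+1} = (609 - m_{i+1}^2)/d_i, a_{i+1} = floor((a_0 + m_{i+1})/d_{i+1}):
  m_1 = 1*24 - 0 = 24, d_1 = (609 - 24^2)/1 = 33/1 = 33, a_1 = floor((24 + 24)/33) = 1.
  m_2 = 33*1 - 24 = 9, d_2 = (609 - 9^2)/33 = 528/33 = 16, a_2 = floor((24 + 9)/16) = 2.
  m_3 = 16*2 - 9 = 23, d_3 = (609 - 23^2)/16 = 80/16 = 5, a_3 = floor((24 + 23)/5) = 9.
  m_4 = 5*9 - 23 = 22, d_4 = (609 - 22^2)/5 = 125/5 = 25, a_4 = floor((24 + 22)/25) = 1.
  m_5 = 25*1 - 22 = 3, d_5 = (609 - 3^2)/25 = 600/25 = 24, a_5 = floor((24 + 3)/24) = 1.
  m_6 = 24*1 - 3 = 21, d_6 = (609 - 21^2)/24 = 168/24 = 7, a_6 = floor((24 + 21)/7) = 6.
  m_7 = 7*6 - 21 = 21, d_7 = (609 - 21^2)/7 = 168/7 = 24, a_7 = floor((24 + 21)/24) = 1.
  m_8 = 24*1 - 21 = 3, d_8 = (609 - 3^2)/24 = 600/24 = 25, a_8 = floor((24 + 3)/25) = 1.
  m_9 = 25*1 - 3 = 22, d_9 = (609 - 22^2)/25 = 125/25 = 5, a_9 = floor((24 + 22)/5) = 9.
  m_10 = 5*9 - 22 = 23, d_10 = (609 - 23^2)/5 = 80/5 = 16, a_10 = floor((24 + 23)/16) = 2.
  m_11 = 16*2 - 23 = 9, d_11 = (609 - 9^2)/16 = 528/16 = 33, a_11 = floor((24 + 9)/33) = 1.
  m_12 = 33*1 - 9 = 24, d_12 = (609 - 24^2)/33 = 33/33 = 1, a_12 = floor((24 + 24)/1) = 48.
  m_13 = 1*48 - 24 = 24, d_13 = (609 - 24^2)/1 = 33/1 = 33: (m_13, d_13) = (m_1, d_1) = (24, 33), so from here the quotients repeat a_1, ..., a_12; the period length is 12.
Hence the expansion of sqrt(609) is a_0 = 24 followed by the repeating block 1, 2, 9, 1, 1, 6, 1, 1, 9, 2, 1, 48 (period 12).

[24; (1, 2, 9, 1, 1, 6, 1, 1, 9, 2, 1, 48)]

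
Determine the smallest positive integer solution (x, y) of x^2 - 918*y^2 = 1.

(x, y) = (4120901, 136010)

First expand sqrt(918) as a continued fraction. With x_i = (sqrt(918) + m_i)/d_i and (m_0, d_0) = (0, 1): a_0 = floor(sqrt(918)) = 30, since 30^2 = 900 <= 918 < 961 = 31^2.
Iterate m_{i+1} = d_i*a_i - m_i, d_{i+1} = (918 - m_{i+1}^2)/d_i, a_{i+1} = floor((a_0 + m_{i+1})/d_{i+1}):
  m_1 = 1*30 - 0 = 30, d_1 = (918 - 30^2)/1 = 18/1 = 18, a_1 = floor((30 + 30)/18) = 3.
  m_2 = 18*3 - 30 = 24, d_2 = (918 - 24^2)/18 = 342/18 = 19, a_2 = floor((30 + 24)/19) = 2.
  m_3 = 19*2 - 24 = 14, d_3 = (918 - 14^2)/19 = 722/19 = 38, a_3 = floor((30 + 14)/38) = 1.
  m_4 = 38*1 - 14 = 24, d_4 = (918 - 24^2)/38 = 342/38 = 9, a_4 = floor((30 + 24)/9) = 6.
  m_5 = 9*6 - 24 = 30, d_5 = (918 - 30^2)/9 = 18/9 = 2, a_5 = floor((30 + 30)/2) = 30.
  m_6 = 2*30 - 30 = 30, d_6 = (918 - 30^2)/2 = 18/2 = 9, a_6 = floor((30 + 30)/9) = 6.
  m_7 = 9*6 - 30 = 24, d_7 = (918 - 24^2)/9 = 342/9 = 38, a_7 = floor((30 + 24)/38) = 1.
  m_8 = 38*1 - 24 = 14, d_8 = (918 - 14^2)/38 = 722/38 = 19, a_8 = floor((30 + 14)/19) = 2.
  m_9 = 19*2 - 14 = 24, d_9 = (918 - 24^2)/19 = 342/19 = 18, a_9 = floor((30 + 24)/18) = 3.
  m_10 = 18*3 - 24 = 30, d_10 = (918 - 30^2)/18 = 18/18 = 1, a_10 = floor((30 + 30)/1) = 60.
  m_11 = 1*60 - 30 = 30, d_11 = (918 - 30^2)/1 = 18/1 = 18: (m_11, d_11) = (m_1, d_1) = (30, 18), so from here the quotients repeat a_1, ..., a_10; the period length is 10.
So sqrt(918) = [30; (3, 2, 1, 6, 30, 6, 1, 2, 3, 60)] with period length k = 10.
k is even, so the fundamental solution of x^2 - 918y^2 = 1 is (p_{k-1}, q_{k-1}) = (p_9, q_9); compute convergents through index 9.
Convergents (p_i = a_i*p_{i-1} + p_{i-2}, q_i = a_i*q_{i-1} + q_{i-2} with p_{-2}=0, p_{-1}=1, q_{-2}=1, q_{-1}=0):
  i=0: a_0=30, p_0 = 30*1 + 0 = 30, q_0 = 30*0 + 1 = 1.
  i=1: a_1=3, p_1 = 3*30 + 1 = 91, q_1 = 3*1 + 0 = 3.
  i=2: a_2=2, p_2 = 2*91 + 30 = 212, q_2 = 2*3 + 1 = 7.
  i=3: a_3=1, p_3 = 1*212 + 91 = 303, q_3 = 1*7 + 3 = 10.
  i=4: a_4=6, p_4 = 6*303 + 212 = 2030, q_4 = 6*10 + 7 = 67.
  i=5: a_5=30, p_5 = 30*2030 + 303 = 61203, q_5 = 30*67 + 10 = 2020.
  i=6: a_6=6, p_6 = 6*61203 + 2030 = 369248, q_6 = 6*2020 + 67 = 12187.
  i=7: a_7=1, p_7 = 1*369248 + 61203 = 430451, q_7 = 1*12187 + 2020 = 14207.
  i=8: a_8=2, p_8 = 2*430451 + 369248 = 1230150, q_8 = 2*14207 + 12187 = 40601.
  i=9: a_9=3, p_9 = 3*1230150 + 430451 = 4120901, q_9 = 3*40601 + 14207 = 136010.
Check: 4120901^2 - 918*136010^2 = 16981825051801 - 16981825051800 = 1, so (x, y) = (4120901, 136010) solves the equation, and by the theorem it is the least positive solution.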